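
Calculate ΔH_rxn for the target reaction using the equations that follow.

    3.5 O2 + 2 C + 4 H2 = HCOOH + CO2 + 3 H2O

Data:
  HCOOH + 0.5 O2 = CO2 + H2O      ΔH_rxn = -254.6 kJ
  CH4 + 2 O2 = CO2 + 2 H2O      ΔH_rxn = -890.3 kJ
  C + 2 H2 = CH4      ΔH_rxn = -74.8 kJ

ΔH_rxn = -1675.6 kJ

equation 1 reversed (HCOOH must end up as a product): +254.6 kJ
equation 2 × 2: (2)·(-890.3) = -1780.6 kJ
equation 3 × 2 (scale by 2 for the 2 C): (2)·(-74.8) = -149.6 kJ
ΔH_rxn = (-1)·(-254.6) + (2)·(-890.3) + (2)·(-74.8) = -1675.6 kJ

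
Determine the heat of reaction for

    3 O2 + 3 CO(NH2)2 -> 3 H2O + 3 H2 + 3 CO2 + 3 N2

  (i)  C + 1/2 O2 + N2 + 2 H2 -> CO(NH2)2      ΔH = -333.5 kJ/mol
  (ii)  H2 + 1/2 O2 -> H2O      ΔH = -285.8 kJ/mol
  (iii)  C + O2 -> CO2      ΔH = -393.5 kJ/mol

(i) reversed and × 3: (-3)·(-333.5) = +1000.5 kJ/mol
(ii) × 3: (3)·(-285.8) = -857.4 kJ/mol
(iii) × 3: (3)·(-393.5) = -1180.5 kJ/mol
ΔH = (-3)·(-333.5) + (3)·(-285.8) + (3)·(-393.5) = -1037.4 kJ/mol

ΔH = -1037.4 kJ/mol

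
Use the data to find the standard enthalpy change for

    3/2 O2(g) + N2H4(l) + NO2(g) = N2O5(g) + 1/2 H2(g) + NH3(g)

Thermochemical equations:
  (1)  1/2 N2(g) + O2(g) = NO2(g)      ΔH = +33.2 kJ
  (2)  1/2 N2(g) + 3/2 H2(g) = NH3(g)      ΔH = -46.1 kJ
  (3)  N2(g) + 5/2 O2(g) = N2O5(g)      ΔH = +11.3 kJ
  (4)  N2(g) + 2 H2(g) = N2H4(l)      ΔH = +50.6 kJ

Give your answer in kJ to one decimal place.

ΔH = -118.6 kJ

(1) reversed: -33.2 kJ
(2) as written: -46.1 kJ
(3) as written: +11.3 kJ
(4) reversed: -50.6 kJ
ΔH = (-33.2) + (-46.1) + (+11.3) + (-50.6) = -118.6 kJ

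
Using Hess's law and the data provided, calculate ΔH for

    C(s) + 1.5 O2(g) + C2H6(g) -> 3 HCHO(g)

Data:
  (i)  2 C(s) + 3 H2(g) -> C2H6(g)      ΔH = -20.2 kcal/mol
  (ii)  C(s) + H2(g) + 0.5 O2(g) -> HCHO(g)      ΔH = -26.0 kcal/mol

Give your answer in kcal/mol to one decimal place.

ΔH = -57.8 kcal/mol

(i) reversed: +20.2 kcal/mol
(ii) × 3: (3)·(-26.0) = -78.0 kcal/mol
ΔH = (+20.2) + (-78.0) = -57.8 kcal/mol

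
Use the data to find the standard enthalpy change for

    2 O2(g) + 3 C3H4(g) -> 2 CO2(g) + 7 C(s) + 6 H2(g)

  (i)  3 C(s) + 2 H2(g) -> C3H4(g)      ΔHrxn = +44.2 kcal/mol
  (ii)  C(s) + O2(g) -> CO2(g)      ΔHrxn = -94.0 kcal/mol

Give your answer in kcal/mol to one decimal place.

ΔHrxn = -320.6 kcal/mol

(i) reversed and × 3: (-3)·(+44.2) = -132.6 kcal/mol
(ii) × 2: (2)·(-94.0) = -188.0 kcal/mol
By Hess's law, ΔHrxn = (-3)·(+44.2) + (2)·(-94.0) = -320.6 kcal/mol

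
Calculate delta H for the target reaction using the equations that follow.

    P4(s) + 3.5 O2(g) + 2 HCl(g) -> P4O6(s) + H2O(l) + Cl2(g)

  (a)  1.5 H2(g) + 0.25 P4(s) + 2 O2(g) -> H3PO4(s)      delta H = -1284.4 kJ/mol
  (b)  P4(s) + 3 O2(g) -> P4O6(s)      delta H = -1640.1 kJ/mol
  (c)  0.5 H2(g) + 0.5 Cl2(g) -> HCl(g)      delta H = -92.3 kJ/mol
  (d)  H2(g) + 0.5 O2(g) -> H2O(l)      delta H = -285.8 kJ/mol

(a): not needed (H3PO4(s) appears nowhere else).
(b) as written (P4O6(s) already on the product side): -1640.1 kJ/mol
(c) reversed and × 2 (reverse to put HCl(g) on the reactant side; scale by 2 for the 2 HCl(g)): (-2)·(-92.3) = +184.6 kJ/mol
(d) as written (H2O(l) already on the product side): -285.8 kJ/mol
delta H = (-1640.1) + (+184.6) + (-285.8) = -1741.3 kJ/mol

delta H = -1741.3 kJ/mol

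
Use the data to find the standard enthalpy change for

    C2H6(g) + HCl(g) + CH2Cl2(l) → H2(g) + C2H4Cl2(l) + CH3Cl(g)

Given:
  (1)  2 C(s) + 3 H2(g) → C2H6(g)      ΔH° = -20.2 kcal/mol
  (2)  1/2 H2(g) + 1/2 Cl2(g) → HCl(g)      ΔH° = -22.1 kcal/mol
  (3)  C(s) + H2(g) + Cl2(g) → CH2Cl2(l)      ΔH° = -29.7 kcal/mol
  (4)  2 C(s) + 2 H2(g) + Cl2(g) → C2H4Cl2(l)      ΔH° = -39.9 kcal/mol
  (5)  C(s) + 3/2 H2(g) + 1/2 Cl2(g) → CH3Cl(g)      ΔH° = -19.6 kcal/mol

ΔH° = 12.5 kcal/mol

(1) reversed (C2H6(g) must end up as a reactant): +20.2 kcal/mol
(2) reversed (HCl(g) must end up as a reactant): +22.1 kcal/mol
(3) reversed (reverse to put CH2Cl2(l) on the reactant side): +29.7 kcal/mol
(4) as written (C2H4Cl2(l) already on the product side): -39.9 kcal/mol
(5) as written (CH3Cl(g) already on the product side): -19.6 kcal/mol
By Hess's law, ΔH° = (-1)·(-20.2) + (-1)·(-22.1) + (-1)·(-29.7) + (1)·(-39.9) + (1)·(-19.6) = 12.5 kcal/mol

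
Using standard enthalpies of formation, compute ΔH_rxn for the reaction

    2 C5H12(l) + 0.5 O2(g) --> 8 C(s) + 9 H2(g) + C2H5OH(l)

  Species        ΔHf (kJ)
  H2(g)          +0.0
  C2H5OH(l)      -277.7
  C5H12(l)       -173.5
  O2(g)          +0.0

ΔH_rxn = 69.3 kJ

ΔH°rxn = Σ nΔHf°(products) − Σ nΔHf°(reactants).
Products: 8·(+0.0) + 9·(+0.0) + 1·(-277.7) = -277.7
Reactants: 2·(-173.5) + 1/2·(+0.0) = -347.0
ΔH_rxn = (-277.7) − (-347.0) = 69.3 kJ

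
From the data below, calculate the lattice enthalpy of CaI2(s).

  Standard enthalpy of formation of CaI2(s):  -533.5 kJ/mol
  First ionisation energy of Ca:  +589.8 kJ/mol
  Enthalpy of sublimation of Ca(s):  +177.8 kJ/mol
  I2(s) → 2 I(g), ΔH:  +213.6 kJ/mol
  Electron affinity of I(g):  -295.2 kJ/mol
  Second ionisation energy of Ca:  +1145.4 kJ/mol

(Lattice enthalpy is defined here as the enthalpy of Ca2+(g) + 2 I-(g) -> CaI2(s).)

U = -2069.7 kJ/mol

ΔHf° = 1·ΔHsub + 1·(ΣIE) + 1·D(I2) + 2·EA + U
-533.5 = 1·(+177.8) + 1·(+1735.2) + 1·(+213.6) + 2·(-295.2) + U
U = -533.5 − (+1536.2) = -2069.7 kJ/mol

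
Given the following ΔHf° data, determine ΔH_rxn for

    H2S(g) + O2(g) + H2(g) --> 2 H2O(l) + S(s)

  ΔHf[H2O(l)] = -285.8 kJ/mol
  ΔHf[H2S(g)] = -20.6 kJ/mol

Products: 2·(-285.8) + 1·(+0.0) = -571.6
Reactants: 1·(-20.6) + 1·(+0.0) + 1·(+0.0) = -20.6
ΔH_rxn = (-571.6) − (-20.6) = -551.0 kJ/mol

ΔH_rxn = -551.0 kJ/mol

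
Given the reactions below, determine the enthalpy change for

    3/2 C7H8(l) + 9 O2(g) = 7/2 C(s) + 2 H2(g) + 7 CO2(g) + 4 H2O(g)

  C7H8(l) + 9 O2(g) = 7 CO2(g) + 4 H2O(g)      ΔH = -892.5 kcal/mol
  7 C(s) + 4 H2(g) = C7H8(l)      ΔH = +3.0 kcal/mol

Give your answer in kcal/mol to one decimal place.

equation 1 as written (CO2(g) already on the product side): -892.5 kcal/mol
equation 2 reversed and × 1/2 (reverse to put C(s) on the product side; scale by 1/2 for the 7/2 C(s)): (-1/2)·(+3.0) = -1.5 kcal/mol
By Hess's law, ΔH = (1)·(-892.5) + (-1/2)·(+3.0) = -894.0 kcal/mol

ΔH = -894.0 kcal/mol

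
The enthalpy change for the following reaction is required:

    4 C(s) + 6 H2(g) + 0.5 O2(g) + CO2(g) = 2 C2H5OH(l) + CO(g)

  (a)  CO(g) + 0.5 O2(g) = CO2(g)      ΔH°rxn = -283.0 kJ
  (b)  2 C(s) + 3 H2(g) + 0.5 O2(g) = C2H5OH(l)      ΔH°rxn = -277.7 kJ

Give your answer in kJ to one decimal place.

(a) reversed: +283.0 kJ
(b) × 2: (2)·(-277.7) = -555.4 kJ
ΔH°rxn = (-1)·(-283.0) + (2)·(-277.7) = -272.4 kJ

ΔH°rxn = -272.4 kJ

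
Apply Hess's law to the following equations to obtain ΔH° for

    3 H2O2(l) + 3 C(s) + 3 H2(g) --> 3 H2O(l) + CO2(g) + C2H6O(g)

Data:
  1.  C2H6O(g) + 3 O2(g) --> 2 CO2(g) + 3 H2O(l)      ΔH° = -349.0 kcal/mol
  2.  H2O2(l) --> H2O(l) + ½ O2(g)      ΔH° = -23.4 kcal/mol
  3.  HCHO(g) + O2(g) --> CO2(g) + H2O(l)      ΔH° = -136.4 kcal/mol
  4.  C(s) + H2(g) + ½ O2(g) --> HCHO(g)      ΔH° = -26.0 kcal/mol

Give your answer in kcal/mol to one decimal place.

ΔH° = -208.4 kcal/mol

eq. 1 reversed: +349.0 kcal/mol
eq. 2 × 3: (3)·(-23.4) = -70.2 kcal/mol
eq. 3 × 3: (3)·(-136.4) = -409.2 kcal/mol
eq. 4 × 3: (3)·(-26.0) = -78.0 kcal/mol
ΔH° = (+349.0) + (-70.2) + (-409.2) + (-78.0) = -208.4 kcal/mol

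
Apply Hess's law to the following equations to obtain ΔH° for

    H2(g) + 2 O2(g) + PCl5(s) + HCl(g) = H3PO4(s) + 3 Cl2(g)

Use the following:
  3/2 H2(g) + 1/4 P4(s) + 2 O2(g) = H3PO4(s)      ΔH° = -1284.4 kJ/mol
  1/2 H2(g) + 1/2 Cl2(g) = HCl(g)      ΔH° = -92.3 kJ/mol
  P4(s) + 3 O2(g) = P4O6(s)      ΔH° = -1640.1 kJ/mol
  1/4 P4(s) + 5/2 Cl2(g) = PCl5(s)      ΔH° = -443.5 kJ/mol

ΔH° = -748.6 kJ/mol

equation 1 as written (H3PO4(s) already on the product side): -1284.4 kJ/mol
equation 2 reversed (HCl(g) must end up as a reactant): +92.3 kJ/mol
equation 3: not needed (P4O6(s) appears nowhere else).
equation 4 reversed (reverse to put PCl5(s) on the reactant side): +443.5 kJ/mol
Since enthalpy is a state function, ΔH° = (-1284.4) + (+92.3) + (+443.5) = -748.6 kJ/mol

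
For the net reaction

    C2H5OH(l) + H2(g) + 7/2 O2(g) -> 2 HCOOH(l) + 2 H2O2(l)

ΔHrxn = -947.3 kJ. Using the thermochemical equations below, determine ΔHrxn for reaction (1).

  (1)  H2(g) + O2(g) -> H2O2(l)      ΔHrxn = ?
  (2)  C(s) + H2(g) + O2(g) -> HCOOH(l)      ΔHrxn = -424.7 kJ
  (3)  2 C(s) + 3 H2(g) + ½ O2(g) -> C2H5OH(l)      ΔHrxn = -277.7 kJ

ΔHrxn = -187.8 kJ

(1) × 2: contributes 2·x
(2) × 2: (2)·(-424.7) = -849.4 kJ
(3) reversed: +277.7 kJ
-947.3 = (-849.4) + (+277.7) + 2·x
x = (-947.3 − (-571.7)) / (2) = -187.8 kJ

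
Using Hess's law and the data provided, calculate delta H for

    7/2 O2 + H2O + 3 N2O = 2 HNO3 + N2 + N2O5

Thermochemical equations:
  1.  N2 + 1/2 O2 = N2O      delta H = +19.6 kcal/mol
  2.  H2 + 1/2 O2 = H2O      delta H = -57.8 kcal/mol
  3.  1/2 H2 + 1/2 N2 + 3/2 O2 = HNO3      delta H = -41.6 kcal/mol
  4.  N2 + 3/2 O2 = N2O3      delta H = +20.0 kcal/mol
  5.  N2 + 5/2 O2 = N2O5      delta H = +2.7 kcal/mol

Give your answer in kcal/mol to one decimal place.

eq. 1 reversed and × 3 (reverse to put N2O on the reactant side; ×3 to match 3 N2O in the target): (-3)·(+19.6) = -58.8 kcal/mol
eq. 2 reversed (H2O must end up as a reactant): +57.8 kcal/mol
eq. 3 × 2 (×2 to match 2 HNO3 in the target): (2)·(-41.6) = -83.2 kcal/mol
eq. 4: not needed (N2O3 appears nowhere else).
eq. 5 as written (N2O5 already on the product side): +2.7 kcal/mol
delta H = (-3)·(+19.6) + (-1)·(-57.8) + (2)·(-41.6) + (1)·(+2.7) = -81.5 kcal/mol

delta H = -81.5 kcal/mol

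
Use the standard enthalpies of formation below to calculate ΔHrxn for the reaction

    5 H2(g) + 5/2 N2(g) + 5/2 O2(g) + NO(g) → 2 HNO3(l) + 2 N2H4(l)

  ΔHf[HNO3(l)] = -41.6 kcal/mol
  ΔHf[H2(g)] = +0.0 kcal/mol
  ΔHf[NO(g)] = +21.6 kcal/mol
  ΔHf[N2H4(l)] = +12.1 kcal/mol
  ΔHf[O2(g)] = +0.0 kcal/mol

ΔHrxn = -80.6 kcal/mol

Products: 2·(-41.6) + 2·(+12.1) = -59.0
Reactants: 5·(+0.0) + 5/2·(+0.0) + 5/2·(+0.0) + 1·(+21.6) = +21.6
ΔHrxn = (-59.0) − (+21.6) = -80.6 kcal/mol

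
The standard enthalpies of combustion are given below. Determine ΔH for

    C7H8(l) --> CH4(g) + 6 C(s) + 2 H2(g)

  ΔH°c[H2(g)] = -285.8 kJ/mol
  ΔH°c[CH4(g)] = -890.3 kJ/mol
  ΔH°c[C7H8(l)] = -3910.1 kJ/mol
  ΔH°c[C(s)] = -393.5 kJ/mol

Using ΔH = Σ nΔHc°(reactants) − Σ nΔHc°(products):
= [1·(-3910.1)] − [1·(-890.3) + 6·(-393.5) + 2·(-285.8)]
= -87.2 kJ/mol

ΔH = -87.2 kJ/mol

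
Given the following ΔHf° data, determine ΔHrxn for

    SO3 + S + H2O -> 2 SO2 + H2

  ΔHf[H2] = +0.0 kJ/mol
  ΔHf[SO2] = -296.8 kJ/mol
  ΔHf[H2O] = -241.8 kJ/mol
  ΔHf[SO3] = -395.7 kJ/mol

ΔH°rxn = Σ nΔHf°(products) − Σ nΔHf°(reactants).
Products: 2·(-296.8) + 1·(+0.0) = -593.6
Reactants: 1·(-395.7) + 1·(+0.0) + 1·(-241.8) = -637.5
ΔHrxn = (-593.6) − (-637.5) = 43.9 kJ/mol

ΔHrxn = 43.9 kJ/mol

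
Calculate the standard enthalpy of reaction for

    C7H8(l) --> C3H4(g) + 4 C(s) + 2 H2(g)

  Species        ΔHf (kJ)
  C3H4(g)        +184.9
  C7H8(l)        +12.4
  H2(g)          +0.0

Products: 1·(+184.9) + 4·(+0.0) + 2·(+0.0) = +184.9
Reactants: 1·(+12.4) = +12.4
ΔHrxn = (+184.9) − (+12.4) = 172.5 kJ

ΔHrxn = 172.5 kJ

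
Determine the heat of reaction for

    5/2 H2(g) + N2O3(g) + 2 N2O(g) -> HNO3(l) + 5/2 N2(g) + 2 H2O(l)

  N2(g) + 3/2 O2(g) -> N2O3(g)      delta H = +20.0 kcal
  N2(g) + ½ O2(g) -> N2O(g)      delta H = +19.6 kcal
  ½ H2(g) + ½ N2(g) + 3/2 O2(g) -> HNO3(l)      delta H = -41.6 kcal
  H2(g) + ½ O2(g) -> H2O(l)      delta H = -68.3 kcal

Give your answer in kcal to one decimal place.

equation 1 reversed: -20.0 kcal
equation 2 reversed and × 2: (-2)·(+19.6) = -39.2 kcal
equation 3 as written: -41.6 kcal
equation 4 × 2: (2)·(-68.3) = -136.6 kcal
Summing the manipulated equations, delta H = (-20.0) + (-39.2) + (-41.6) + (-136.6) = -237.4 kcal

delta H = -237.4 kcal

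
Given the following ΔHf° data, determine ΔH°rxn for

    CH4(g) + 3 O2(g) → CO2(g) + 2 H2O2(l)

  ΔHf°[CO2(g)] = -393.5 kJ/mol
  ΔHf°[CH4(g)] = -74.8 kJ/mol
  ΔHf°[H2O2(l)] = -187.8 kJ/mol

Products: 1·(-393.5) + 2·(-187.8) = -769.1
Reactants: 1·(-74.8) + 3·(+0.0) = -74.8
ΔH°rxn = (-769.1) − (-74.8) = -694.3 kJ/mol

ΔH°rxn = -694.3 kJ/mol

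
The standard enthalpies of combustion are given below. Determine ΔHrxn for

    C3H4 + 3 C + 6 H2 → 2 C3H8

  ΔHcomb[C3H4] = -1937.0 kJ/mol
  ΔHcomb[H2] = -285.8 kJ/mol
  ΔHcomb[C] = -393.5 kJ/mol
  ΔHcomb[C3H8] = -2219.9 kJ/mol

ΔHrxn = -392.5 kJ/mol

Using ΔH = Σ nΔHc°(reactants) − Σ nΔHc°(products):
= [1·(-1937.0) + 3·(-393.5) + 6·(-285.8)] − [2·(-2219.9)]
= -392.5 kJ/mol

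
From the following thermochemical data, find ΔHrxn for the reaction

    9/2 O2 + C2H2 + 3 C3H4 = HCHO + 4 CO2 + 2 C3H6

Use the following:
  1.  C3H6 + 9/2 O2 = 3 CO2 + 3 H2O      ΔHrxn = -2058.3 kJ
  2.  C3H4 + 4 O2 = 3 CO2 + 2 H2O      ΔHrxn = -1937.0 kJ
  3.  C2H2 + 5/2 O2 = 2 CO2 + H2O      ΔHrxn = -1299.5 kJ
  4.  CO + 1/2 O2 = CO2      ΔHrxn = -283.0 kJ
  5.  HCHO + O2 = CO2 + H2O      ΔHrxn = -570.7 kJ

ΔHrxn = -2423.2 kJ

eq. 1 reversed and × 2 (C3H6 must end up as a product; ×2 to match 2 C3H6 in the target): (-2)·(-2058.3) = +4116.6 kJ
eq. 2 × 3 (×3 to match 3 C3H4 in the target): (3)·(-1937.0) = -5811.0 kJ
eq. 3 as written (C2H2 already on the reactant side): -1299.5 kJ
eq. 4: not needed (CO appears nowhere else).
eq. 5 reversed (reverse to put HCHO on the product side): +570.7 kJ
ΔHrxn = (-2)·(-2058.3) + (3)·(-1937.0) + (1)·(-1299.5) + (-1)·(-570.7) = -2423.2 kJ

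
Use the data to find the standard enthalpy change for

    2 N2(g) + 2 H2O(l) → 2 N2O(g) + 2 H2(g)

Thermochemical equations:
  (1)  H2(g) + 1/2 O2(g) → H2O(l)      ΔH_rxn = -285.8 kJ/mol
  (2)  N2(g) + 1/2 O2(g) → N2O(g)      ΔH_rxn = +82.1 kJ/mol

ΔH_rxn = 735.8 kJ/mol

(1) reversed and × 2: (-2)·(-285.8) = +571.6 kJ/mol
(2) × 2: (2)·(+82.1) = +164.2 kJ/mol
Summing the manipulated equations, ΔH_rxn = (+571.6) + (+164.2) = 735.8 kJ/mol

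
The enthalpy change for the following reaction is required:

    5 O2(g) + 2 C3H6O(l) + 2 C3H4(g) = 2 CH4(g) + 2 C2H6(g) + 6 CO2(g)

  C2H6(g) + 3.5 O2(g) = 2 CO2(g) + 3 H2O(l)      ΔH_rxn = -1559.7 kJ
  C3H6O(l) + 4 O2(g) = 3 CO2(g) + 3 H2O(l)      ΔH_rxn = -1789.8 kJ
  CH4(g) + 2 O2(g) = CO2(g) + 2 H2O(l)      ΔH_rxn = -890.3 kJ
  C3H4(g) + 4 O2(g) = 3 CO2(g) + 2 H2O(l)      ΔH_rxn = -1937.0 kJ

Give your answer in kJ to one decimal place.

ΔH_rxn = -2553.6 kJ

equation 1 reversed and × 2 (C2H6(g) must end up as a product; scale by 2 for the 2 C2H6(g)): (-2)·(-1559.7) = +3119.4 kJ
equation 2 × 2 (scale by 2 for the 2 C3H6O(l)): (2)·(-1789.8) = -3579.6 kJ
equation 3 reversed and × 2 (CH4(g) must end up as a product; scale by 2 for the 2 CH4(g)): (-2)·(-890.3) = +1780.6 kJ
equation 4 × 2 (×2 to match 2 C3H4(g) in the target): (2)·(-1937.0) = -3874.0 kJ
ΔH_rxn = (+3119.4) + (-3579.6) + (+1780.6) + (-3874.0) = -2553.6 kJ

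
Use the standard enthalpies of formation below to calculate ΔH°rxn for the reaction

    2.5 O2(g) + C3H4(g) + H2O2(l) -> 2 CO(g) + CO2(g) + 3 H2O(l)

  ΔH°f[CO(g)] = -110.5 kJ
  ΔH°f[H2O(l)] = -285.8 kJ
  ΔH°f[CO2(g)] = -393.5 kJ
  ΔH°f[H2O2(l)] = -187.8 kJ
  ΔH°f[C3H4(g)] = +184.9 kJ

ΔH°rxn = -1469.0 kJ

Products: 2·(-110.5) + 1·(-393.5) + 3·(-285.8) = -1471.9
Reactants: 5/2·(+0.0) + 1·(+184.9) + 1·(-187.8) = -2.9
ΔH°rxn = (-1471.9) − (-2.9) = -1469.0 kJ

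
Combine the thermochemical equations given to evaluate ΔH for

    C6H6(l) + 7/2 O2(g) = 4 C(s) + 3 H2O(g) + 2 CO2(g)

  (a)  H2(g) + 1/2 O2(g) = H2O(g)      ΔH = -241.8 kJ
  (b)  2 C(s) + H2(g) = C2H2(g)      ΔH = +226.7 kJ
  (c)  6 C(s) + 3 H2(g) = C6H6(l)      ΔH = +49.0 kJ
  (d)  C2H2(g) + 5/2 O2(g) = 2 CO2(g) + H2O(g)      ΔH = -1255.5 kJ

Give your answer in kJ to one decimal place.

ΔH = -1561.4 kJ

(a) × 2: (2)·(-241.8) = -483.6 kJ
(b) as written: +226.7 kJ
(c) reversed: -49.0 kJ
(d) as written: -1255.5 kJ
Combining the equations, ΔH = (-483.6) + (+226.7) + (-49.0) + (-1255.5) = -1561.4 kJ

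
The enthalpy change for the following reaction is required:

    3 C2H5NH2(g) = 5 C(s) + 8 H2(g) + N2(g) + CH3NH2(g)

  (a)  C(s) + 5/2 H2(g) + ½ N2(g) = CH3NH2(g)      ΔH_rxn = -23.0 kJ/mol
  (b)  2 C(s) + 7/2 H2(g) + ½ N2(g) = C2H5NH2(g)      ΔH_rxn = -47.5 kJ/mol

(a) as written (CH3NH2(g) already on the product side): -23.0 kJ/mol
(b) reversed and × 3 (reverse to put C2H5NH2(g) on the reactant side; ×3 to match 3 C2H5NH2(g) in the target): (-3)·(-47.5) = +142.5 kJ/mol
Combining the equations, ΔH_rxn = (-23.0) + (+142.5) = 119.5 kJ/mol

ΔH_rxn = 119.5 kJ/mol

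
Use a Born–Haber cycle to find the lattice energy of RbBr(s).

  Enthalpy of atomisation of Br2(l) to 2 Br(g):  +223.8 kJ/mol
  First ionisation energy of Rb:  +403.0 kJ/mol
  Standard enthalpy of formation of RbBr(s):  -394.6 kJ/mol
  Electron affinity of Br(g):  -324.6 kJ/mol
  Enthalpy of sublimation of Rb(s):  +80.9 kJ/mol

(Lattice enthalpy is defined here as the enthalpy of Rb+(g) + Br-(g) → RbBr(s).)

U = -665.8 kJ/mol

ΔHf° = 1·ΔHsub + 1·(ΣIE) + 1/2·D(Br2) + 1·EA + U
-394.6 = 1·(+80.9) + 1·(+403.0) + 1/2·(+223.8) + 1·(-324.6) + U
U = -394.6 − (+271.2) = -665.8 kJ/mol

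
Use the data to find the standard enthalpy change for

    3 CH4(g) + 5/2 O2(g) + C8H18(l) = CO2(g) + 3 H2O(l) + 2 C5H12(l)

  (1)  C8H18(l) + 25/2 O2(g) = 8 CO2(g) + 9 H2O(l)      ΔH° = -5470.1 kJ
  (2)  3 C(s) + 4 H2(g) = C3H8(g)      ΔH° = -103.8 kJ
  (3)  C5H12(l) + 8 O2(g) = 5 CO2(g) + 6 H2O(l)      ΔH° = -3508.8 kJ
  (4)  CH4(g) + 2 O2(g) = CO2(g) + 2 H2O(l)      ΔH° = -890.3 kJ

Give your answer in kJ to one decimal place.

(1) as written (C8H18(l) already on the reactant side): -5470.1 kJ
(2): not needed (C3H8(g) appears nowhere else).
(3) reversed and × 2 (C5H12(l) must end up as a product; scale by 2 for the 2 C5H12(l)): (-2)·(-3508.8) = +7017.6 kJ
(4) × 3 (×3 to match 3 CH4(g) in the target): (3)·(-890.3) = -2670.9 kJ
ΔH° = (-5470.1) + (+7017.6) + (-2670.9) = -1123.4 kJ

ΔH° = -1123.4 kJ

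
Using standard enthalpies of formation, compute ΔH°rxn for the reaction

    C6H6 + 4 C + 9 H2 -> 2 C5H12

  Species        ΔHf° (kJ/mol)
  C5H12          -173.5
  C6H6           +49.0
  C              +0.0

Products: 2·(-173.5) = -347.0
Reactants: 1·(+49.0) + 4·(+0.0) + 9·(+0.0) = +49.0
ΔH°rxn = (-347.0) − (+49.0) = -396.0 kJ/mol

ΔH°rxn = -396.0 kJ/mol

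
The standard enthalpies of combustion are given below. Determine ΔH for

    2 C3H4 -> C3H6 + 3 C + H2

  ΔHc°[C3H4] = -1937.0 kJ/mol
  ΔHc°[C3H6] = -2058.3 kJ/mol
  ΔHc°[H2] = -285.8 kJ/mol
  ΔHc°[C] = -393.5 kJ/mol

Using ΔH = Σ nΔHc°(reactants) − Σ nΔHc°(products):
= [2·(-1937.0)] − [1·(-2058.3) + 3·(-393.5) + 1·(-285.8)]
= -349.4 kJ/mol

ΔH = -349.4 kJ/mol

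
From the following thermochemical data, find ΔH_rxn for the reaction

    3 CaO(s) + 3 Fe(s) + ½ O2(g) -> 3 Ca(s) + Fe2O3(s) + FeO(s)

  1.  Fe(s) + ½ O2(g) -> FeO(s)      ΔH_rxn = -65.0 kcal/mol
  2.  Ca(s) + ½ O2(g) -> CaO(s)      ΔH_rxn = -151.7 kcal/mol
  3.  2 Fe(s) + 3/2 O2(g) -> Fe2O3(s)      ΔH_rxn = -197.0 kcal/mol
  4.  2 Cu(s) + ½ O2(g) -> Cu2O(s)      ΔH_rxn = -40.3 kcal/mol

eq. 1 as written: -65.0 kcal/mol
eq. 2 reversed and × 3: (-3)·(-151.7) = +455.1 kcal/mol
eq. 3 as written: -197.0 kcal/mol
eq. 4: not needed.
Summing the manipulated equations, ΔH_rxn = (1)·(-65.0) + (-3)·(-151.7) + (1)·(-197.0) = 193.1 kcal/mol

ΔH_rxn = 193.1 kcal/mol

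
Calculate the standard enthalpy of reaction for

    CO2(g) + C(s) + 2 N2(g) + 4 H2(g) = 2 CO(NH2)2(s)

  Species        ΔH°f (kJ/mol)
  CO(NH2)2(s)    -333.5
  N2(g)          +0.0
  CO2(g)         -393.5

Products: 2·(-333.5) = -667.0
Reactants: 1·(-393.5) + 1·(+0.0) + 2·(+0.0) + 4·(+0.0) = -393.5
ΔH°rxn = (-667.0) − (-393.5) = -273.5 kJ/mol

ΔH°rxn = -273.5 kJ/mol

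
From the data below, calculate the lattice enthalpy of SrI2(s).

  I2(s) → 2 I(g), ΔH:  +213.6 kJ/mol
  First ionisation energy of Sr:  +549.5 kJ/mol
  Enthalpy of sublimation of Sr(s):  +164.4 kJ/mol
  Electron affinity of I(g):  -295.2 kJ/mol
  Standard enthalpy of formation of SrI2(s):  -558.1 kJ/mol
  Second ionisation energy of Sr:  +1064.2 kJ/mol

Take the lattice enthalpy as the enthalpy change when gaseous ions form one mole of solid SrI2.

ΔHf° = 1·ΔHsub + 1·(ΣIE) + 1·D(I2) + 2·EA + U
-558.1 = 1·(+164.4) + 1·(+1613.7) + 1·(+213.6) + 2·(-295.2) + U
U = -558.1 − (+1401.3) = -1959.4 kJ/mol

U = -1959.4 kJ/mol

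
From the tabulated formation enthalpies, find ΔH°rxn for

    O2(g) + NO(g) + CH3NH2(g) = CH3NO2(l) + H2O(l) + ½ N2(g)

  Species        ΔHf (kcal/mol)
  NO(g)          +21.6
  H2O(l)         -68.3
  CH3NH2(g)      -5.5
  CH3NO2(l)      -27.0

Products: 1·(-27.0) + 1·(-68.3) + 1/2·(+0.0) = -95.3
Reactants: 1·(+0.0) + 1·(+21.6) + 1·(-5.5) = +16.1
ΔH°rxn = (-95.3) − (+16.1) = -111.4 kcal/mol

ΔH°rxn = -111.4 kcal/mol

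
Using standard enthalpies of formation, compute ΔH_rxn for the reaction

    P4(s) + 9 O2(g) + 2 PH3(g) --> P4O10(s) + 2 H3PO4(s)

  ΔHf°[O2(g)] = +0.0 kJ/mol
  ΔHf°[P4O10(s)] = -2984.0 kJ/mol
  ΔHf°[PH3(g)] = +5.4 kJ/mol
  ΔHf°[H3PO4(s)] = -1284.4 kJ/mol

ΔH°rxn = Σ nΔHf°(products) − Σ nΔHf°(reactants).
Products: 1·(-2984.0) + 2·(-1284.4) = -5552.8
Reactants: 1·(+0.0) + 9·(+0.0) + 2·(+5.4) = +10.8
ΔH_rxn = (-5552.8) − (+10.8) = -5563.6 kJ/mol

ΔH_rxn = -5563.6 kJ/mol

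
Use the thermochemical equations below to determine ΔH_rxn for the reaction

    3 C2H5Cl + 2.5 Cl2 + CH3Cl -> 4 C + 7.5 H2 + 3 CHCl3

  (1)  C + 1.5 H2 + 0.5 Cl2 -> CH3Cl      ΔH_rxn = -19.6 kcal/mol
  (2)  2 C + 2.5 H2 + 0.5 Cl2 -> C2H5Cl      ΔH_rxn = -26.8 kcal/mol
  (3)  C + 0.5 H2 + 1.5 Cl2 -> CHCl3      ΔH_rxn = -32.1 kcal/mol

ΔH_rxn = 3.7 kcal/mol

(1) reversed (CH3Cl must end up as a reactant): +19.6 kcal/mol
(2) reversed and × 3 (reverse to put C2H5Cl on the reactant side; scale by 3 for the 3 C2H5Cl): (-3)·(-26.8) = +80.4 kcal/mol
(3) × 3 (×3 to match 3 CHCl3 in the target): (3)·(-32.1) = -96.3 kcal/mol
Combining the equations, ΔH_rxn = (-1)·(-19.6) + (-3)·(-26.8) + (3)·(-32.1) = 3.7 kcal/mol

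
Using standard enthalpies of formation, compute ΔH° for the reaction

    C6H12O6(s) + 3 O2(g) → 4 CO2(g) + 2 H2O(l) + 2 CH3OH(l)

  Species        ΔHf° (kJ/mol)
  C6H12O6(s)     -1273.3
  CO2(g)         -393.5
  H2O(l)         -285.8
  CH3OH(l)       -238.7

ΔH°rxn = Σ nΔHf°(products) − Σ nΔHf°(reactants).
Products: 4·(-393.5) + 2·(-285.8) + 2·(-238.7) = -2623.0
Reactants: 1·(-1273.3) + 3·(+0.0) = -1273.3
ΔH° = (-2623.0) − (-1273.3) = -1349.7 kJ/mol

ΔH° = -1349.7 kJ/mol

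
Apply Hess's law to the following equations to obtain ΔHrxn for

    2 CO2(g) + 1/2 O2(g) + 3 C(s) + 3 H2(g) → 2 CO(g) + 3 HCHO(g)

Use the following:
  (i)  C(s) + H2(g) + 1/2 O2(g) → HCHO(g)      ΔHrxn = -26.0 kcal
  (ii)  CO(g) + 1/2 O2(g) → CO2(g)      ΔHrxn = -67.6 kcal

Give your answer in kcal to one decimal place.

ΔHrxn = 57.2 kcal

(i) × 3 (scale by 3 for the 3 HCHO(g)): (3)·(-26.0) = -78.0 kcal
(ii) reversed and × 2 (reverse to put CO(g) on the product side; scale by 2 for the 2 CO(g)): (-2)·(-67.6) = +135.2 kcal
ΔHrxn = (3)·(-26.0) + (-2)·(-67.6) = 57.2 kcal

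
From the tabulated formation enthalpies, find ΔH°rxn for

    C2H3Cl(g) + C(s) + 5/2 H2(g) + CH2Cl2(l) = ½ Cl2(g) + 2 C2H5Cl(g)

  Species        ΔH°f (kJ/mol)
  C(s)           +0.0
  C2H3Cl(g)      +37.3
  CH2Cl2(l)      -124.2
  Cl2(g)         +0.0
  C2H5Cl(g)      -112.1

ΔH°rxn = Σ nΔHf°(products) − Σ nΔHf°(reactants).
Products: 1/2·(+0.0) + 2·(-112.1) = -224.2
Reactants: 1·(+37.3) + 1·(+0.0) + 5/2·(+0.0) + 1·(-124.2) = -86.9
ΔH°rxn = (-224.2) − (-86.9) = -137.3 kJ/mol

ΔH°rxn = -137.3 kJ/mol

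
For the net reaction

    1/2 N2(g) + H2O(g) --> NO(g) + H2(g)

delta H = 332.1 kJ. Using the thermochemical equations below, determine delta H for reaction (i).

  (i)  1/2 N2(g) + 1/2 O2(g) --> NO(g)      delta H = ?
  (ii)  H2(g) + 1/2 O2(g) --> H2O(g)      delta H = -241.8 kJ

(i) as written: contributes x
(ii) reversed: +241.8 kJ
+332.1 = (+241.8) + x
x = (+332.1 − (+241.8)) / (1) = 90.3 kJ

delta H = 90.3 kJ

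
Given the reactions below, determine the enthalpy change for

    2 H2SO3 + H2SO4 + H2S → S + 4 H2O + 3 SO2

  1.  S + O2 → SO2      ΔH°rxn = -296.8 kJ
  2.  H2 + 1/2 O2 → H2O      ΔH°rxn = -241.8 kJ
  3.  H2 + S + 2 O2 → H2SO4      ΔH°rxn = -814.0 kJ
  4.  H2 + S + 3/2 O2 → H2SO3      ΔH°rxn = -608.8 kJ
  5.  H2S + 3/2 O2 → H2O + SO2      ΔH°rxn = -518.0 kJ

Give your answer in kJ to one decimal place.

eq. 1 × 2: (2)·(-296.8) = -593.6 kJ
eq. 2 × 3: (3)·(-241.8) = -725.4 kJ
eq. 3 reversed: +814.0 kJ
eq. 4 reversed and × 2: (-2)·(-608.8) = +1217.6 kJ
eq. 5 as written: -518.0 kJ
By Hess's law, ΔH°rxn = (-593.6) + (-725.4) + (+814.0) + (+1217.6) + (-518.0) = 194.6 kJ

ΔH°rxn = 194.6 kJ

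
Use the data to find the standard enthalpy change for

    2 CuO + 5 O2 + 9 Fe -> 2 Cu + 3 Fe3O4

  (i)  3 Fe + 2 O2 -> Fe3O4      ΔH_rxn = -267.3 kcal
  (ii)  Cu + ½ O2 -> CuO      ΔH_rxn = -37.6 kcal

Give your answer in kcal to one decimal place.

ΔH_rxn = -726.7 kcal

(i) × 3 (scale by 3 for the 3 Fe3O4): (3)·(-267.3) = -801.9 kcal
(ii) reversed and × 2 (reverse to put CuO on the reactant side; scale by 2 for the 2 CuO): (-2)·(-37.6) = +75.2 kcal
Combining the equations, ΔH_rxn = (3)·(-267.3) + (-2)·(-37.6) = -726.7 kcal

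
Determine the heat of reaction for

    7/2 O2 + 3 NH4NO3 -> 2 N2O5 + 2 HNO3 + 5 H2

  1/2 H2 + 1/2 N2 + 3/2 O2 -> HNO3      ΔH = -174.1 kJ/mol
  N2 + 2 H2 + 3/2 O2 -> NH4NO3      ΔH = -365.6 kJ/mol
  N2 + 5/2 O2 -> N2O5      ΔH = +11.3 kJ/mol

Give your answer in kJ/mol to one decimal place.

equation 1 × 2 (×2 to match 2 HNO3 in the target): (2)·(-174.1) = -348.2 kJ/mol
equation 2 reversed and × 3 (NH4NO3 must end up as a reactant; scale by 3 for the 3 NH4NO3): (-3)·(-365.6) = +1096.8 kJ/mol
equation 3 × 2 (×2 to match 2 N2O5 in the target): (2)·(+11.3) = +22.6 kJ/mol
By Hess's law, ΔH = (2)·(-174.1) + (-3)·(-365.6) + (2)·(+11.3) = 771.2 kJ/mol

ΔH = 771.2 kJ/mol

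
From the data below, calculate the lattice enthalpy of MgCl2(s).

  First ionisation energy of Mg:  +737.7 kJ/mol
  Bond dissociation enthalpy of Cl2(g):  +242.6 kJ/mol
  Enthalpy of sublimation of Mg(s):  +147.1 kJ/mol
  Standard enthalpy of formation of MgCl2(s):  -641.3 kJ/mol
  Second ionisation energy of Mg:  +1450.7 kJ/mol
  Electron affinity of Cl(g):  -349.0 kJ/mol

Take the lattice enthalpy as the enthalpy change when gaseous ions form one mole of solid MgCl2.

ΔHf° = 1·ΔHsub + 1·(ΣIE) + 1·D(Cl2) + 2·EA + U
-641.3 = 1·(+147.1) + 1·(+2188.4) + 1·(+242.6) + 2·(-349.0) + U
U = -641.3 − (+1880.1) = -2521.4 kJ/mol

U = -2521.4 kJ/mol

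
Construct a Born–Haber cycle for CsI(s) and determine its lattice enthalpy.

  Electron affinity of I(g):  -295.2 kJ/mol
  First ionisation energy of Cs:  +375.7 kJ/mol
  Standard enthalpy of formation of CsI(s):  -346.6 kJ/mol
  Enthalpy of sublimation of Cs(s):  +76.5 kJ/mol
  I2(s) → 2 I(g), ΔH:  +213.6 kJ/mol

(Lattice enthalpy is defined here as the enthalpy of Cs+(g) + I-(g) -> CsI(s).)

ΔHf° = 1·ΔHsub + 1·(ΣIE) + 1/2·D(I2) + 1·EA + U
-346.6 = 1·(+76.5) + 1·(+375.7) + 1/2·(+213.6) + 1·(-295.2) + U
U = -346.6 − (+263.8) = -610.4 kJ/mol

U = -610.4 kJ/mol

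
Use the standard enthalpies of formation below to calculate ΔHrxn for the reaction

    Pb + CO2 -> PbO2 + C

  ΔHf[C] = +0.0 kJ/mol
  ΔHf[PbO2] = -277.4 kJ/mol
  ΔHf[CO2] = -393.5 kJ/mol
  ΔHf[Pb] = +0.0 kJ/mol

ΔHrxn = 116.1 kJ/mol

ΔH°rxn = Σ nΔHf°(products) − Σ nΔHf°(reactants).
Products: 1·(-277.4) + 1·(+0.0) = -277.4
Reactants: 1·(+0.0) + 1·(-393.5) = -393.5
ΔHrxn = (-277.4) − (-393.5) = 116.1 kJ/mol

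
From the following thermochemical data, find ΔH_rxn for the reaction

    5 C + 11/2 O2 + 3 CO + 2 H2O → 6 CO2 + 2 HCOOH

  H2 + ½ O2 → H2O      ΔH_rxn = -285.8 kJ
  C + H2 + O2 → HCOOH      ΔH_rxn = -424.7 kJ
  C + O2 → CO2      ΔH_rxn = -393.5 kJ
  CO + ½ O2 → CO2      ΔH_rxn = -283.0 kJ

ΔH_rxn = -2307.3 kJ

equation 1 reversed and × 2: (-2)·(-285.8) = +571.6 kJ
equation 2 × 2: (2)·(-424.7) = -849.4 kJ
equation 3 × 3: (3)·(-393.5) = -1180.5 kJ
equation 4 × 3: (3)·(-283.0) = -849.0 kJ
By Hess's law, ΔH_rxn = (+571.6) + (-849.4) + (-1180.5) + (-849.0) = -2307.3 kJ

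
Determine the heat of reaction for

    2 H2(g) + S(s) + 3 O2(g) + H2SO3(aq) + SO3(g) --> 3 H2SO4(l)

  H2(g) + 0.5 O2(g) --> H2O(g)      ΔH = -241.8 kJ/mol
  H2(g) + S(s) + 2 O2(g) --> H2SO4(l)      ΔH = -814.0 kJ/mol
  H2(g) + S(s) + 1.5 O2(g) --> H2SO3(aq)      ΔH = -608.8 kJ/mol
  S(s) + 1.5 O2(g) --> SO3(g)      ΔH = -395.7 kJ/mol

ΔH = -1437.5 kJ/mol

equation 1: not needed.
equation 2 × 3: (3)·(-814.0) = -2442.0 kJ/mol
equation 3 reversed: +608.8 kJ/mol
equation 4 reversed: +395.7 kJ/mol
Combining the equations, ΔH = (3)·(-814.0) + (-1)·(-608.8) + (-1)·(-395.7) = -1437.5 kJ/mol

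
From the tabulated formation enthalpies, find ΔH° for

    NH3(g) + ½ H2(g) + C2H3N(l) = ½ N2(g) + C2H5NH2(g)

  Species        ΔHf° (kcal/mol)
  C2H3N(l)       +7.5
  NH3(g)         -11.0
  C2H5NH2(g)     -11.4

ΔH° = -7.9 kcal/mol

Products: 1/2·(+0.0) + 1·(-11.4) = -11.4
Reactants: 1·(-11.0) + 1/2·(+0.0) + 1·(+7.5) = -3.5
ΔH° = (-11.4) − (-3.5) = -7.9 kcal/mol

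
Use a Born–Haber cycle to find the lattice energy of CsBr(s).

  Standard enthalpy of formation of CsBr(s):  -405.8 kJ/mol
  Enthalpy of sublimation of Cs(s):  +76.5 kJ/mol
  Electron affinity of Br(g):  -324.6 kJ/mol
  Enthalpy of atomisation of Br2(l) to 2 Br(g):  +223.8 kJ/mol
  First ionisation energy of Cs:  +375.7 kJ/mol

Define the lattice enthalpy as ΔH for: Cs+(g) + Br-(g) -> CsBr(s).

U = -645.3 kJ/mol

ΔHf° = 1·ΔHsub + 1·(ΣIE) + 1/2·D(Br2) + 1·EA + U
-405.8 = 1·(+76.5) + 1·(+375.7) + 1/2·(+223.8) + 1·(-324.6) + U
U = -405.8 − (+239.5) = -645.3 kJ/mol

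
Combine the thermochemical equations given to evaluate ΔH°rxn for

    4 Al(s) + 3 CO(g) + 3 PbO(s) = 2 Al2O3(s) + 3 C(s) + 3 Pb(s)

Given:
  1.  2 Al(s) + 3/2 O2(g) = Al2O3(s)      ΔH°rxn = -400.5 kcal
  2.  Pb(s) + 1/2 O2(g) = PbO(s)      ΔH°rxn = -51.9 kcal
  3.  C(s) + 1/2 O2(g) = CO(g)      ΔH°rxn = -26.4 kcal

eq. 1 × 2 (scale by 2 for the 2 Al2O3(s)): (2)·(-400.5) = -801.0 kcal
eq. 2 reversed and × 3 (reverse to put PbO(s) on the reactant side; scale by 3 for the 3 PbO(s)): (-3)·(-51.9) = +155.7 kcal
eq. 3 reversed and × 3 (reverse to put CO(g) on the reactant side; ×3 to match 3 CO(g) in the target): (-3)·(-26.4) = +79.2 kcal
ΔH°rxn = (-801.0) + (+155.7) + (+79.2) = -566.1 kcal

ΔH°rxn = -566.1 kcal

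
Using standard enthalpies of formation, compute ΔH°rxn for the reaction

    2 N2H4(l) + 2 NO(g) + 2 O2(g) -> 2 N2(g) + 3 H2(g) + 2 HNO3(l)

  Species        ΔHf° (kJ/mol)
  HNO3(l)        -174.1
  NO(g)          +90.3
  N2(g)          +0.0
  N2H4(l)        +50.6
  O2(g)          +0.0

Products: 2·(+0.0) + 3·(+0.0) + 2·(-174.1) = -348.2
Reactants: 2·(+50.6) + 2·(+90.3) + 2·(+0.0) = +281.8
ΔH°rxn = (-348.2) − (+281.8) = -630.0 kJ/mol

ΔH°rxn = -630.0 kJ/mol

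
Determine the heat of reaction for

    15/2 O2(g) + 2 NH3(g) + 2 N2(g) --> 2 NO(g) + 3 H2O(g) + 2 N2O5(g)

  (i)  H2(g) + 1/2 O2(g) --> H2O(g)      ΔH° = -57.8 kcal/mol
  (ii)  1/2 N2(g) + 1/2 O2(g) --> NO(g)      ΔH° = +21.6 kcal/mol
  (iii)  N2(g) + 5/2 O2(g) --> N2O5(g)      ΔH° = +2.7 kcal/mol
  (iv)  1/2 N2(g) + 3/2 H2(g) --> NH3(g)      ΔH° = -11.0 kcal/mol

(i) × 3 (×3 to match 3 H2O(g) in the target): (3)·(-57.8) = -173.4 kcal/mol
(ii) × 2 (×2 to match 2 NO(g) in the target): (2)·(+21.6) = +43.2 kcal/mol
(iii) × 2 (scale by 2 for the 2 N2O5(g)): (2)·(+2.7) = +5.4 kcal/mol
(iv) reversed and × 2 (NH3(g) must end up as a reactant; scale by 2 for the 2 NH3(g)): (-2)·(-11.0) = +22.0 kcal/mol
ΔH° = (-173.4) + (+43.2) + (+5.4) + (+22.0) = -102.8 kcal/mol

ΔH° = -102.8 kcal/mol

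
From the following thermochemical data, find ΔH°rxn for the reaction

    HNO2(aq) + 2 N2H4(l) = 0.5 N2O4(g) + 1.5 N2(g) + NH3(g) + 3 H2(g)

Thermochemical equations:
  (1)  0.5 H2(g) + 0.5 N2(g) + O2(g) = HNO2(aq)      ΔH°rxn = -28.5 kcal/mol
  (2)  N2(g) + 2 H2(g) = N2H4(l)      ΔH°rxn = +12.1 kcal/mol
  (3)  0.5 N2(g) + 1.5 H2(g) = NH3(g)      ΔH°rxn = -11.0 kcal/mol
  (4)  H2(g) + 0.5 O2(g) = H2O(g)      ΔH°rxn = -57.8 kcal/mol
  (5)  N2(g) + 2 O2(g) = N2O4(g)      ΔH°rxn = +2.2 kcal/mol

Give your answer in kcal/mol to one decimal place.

(1) reversed (reverse to put HNO2(aq) on the reactant side): +28.5 kcal/mol
(2) reversed and × 2 (reverse to put N2H4(l) on the reactant side; scale by 2 for the 2 N2H4(l)): (-2)·(+12.1) = -24.2 kcal/mol
(3) as written (NH3(g) already on the product side): -11.0 kcal/mol
(4): not needed (H2O(g) appears nowhere else).
(5) × 1/2 (scale by 1/2 for the 1/2 N2O4(g)): (1/2)·(+2.2) = +1.1 kcal/mol
Since enthalpy is a state function, ΔH°rxn = (+28.5) + (-24.2) + (-11.0) + (+1.1) = -5.6 kcal/mol

ΔH°rxn = -5.6 kcal/mol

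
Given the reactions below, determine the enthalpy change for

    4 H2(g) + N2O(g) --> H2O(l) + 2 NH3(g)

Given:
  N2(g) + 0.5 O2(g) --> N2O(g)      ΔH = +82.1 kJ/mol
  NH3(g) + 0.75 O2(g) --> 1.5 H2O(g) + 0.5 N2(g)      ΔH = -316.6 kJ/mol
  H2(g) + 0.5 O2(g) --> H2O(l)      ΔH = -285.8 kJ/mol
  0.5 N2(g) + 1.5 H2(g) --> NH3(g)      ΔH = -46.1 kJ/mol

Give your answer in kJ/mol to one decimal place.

ΔH = -460.1 kJ/mol

equation 1 reversed (N2O(g) must end up as a reactant): -82.1 kJ/mol
equation 2: not needed (H2O(g) appears nowhere else).
equation 3 as written (H2O(l) already on the product side): -285.8 kJ/mol
equation 4 × 2: (2)·(-46.1) = -92.2 kJ/mol
ΔH = (-1)·(+82.1) + (1)·(-285.8) + (2)·(-46.1) = -460.1 kJ/mol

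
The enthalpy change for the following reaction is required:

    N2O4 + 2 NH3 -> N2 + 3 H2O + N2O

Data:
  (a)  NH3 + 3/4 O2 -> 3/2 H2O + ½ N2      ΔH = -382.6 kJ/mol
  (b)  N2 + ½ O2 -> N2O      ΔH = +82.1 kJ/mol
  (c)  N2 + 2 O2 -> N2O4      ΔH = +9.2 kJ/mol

ΔH = -692.3 kJ/mol

(a) × 2 (scale by 2 for the 2 NH3): (2)·(-382.6) = -765.2 kJ/mol
(b) as written (N2O already on the product side): +82.1 kJ/mol
(c) reversed (reverse to put N2O4 on the reactant side): -9.2 kJ/mol
Combining the equations, ΔH = (-765.2) + (+82.1) + (-9.2) = -692.3 kJ/mol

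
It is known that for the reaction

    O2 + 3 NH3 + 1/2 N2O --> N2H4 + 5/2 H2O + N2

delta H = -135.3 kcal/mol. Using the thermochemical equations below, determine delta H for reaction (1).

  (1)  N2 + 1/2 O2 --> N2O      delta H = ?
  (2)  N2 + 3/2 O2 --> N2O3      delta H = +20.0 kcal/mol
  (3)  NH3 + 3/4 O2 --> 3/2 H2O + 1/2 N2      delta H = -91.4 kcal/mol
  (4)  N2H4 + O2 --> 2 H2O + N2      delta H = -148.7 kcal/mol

(1) reversed and × 1/2: contributes −1/2·x
(2): not needed.
(3) × 3: (3)·(-91.4) = -274.2 kcal/mol
(4) reversed: +148.7 kcal/mol
-135.3 = (-274.2) + (+148.7) − 1/2·x
x = (-135.3 − (-125.5)) / (-1/2) = 19.6 kcal/mol

delta H = 19.6 kcal/mol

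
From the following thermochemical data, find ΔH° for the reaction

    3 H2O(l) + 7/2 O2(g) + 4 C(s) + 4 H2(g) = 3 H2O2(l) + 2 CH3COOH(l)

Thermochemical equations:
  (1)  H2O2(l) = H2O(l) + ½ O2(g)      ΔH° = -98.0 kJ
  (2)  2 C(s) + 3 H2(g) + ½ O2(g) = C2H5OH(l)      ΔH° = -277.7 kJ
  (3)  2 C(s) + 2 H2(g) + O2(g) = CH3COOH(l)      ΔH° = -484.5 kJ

ΔH° = -675.0 kJ

(1) reversed and × 3: (-3)·(-98.0) = +294.0 kJ
(2): not needed.
(3) × 2: (2)·(-484.5) = -969.0 kJ
By Hess's law, ΔH° = (-3)·(-98.0) + (2)·(-484.5) = -675.0 kJ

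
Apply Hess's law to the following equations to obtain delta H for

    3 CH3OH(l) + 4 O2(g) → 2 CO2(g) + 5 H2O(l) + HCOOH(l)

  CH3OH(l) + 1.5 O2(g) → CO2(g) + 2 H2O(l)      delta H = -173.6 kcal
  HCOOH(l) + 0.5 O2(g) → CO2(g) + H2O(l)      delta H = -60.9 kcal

equation 1 × 3 (scale by 3 for the 3 CH3OH(l)): (3)·(-173.6) = -520.8 kcal
equation 2 reversed (HCOOH(l) must end up as a product): +60.9 kcal
Summing the manipulated equations, delta H = (-520.8) + (+60.9) = -459.9 kcal

delta H = -459.9 kcal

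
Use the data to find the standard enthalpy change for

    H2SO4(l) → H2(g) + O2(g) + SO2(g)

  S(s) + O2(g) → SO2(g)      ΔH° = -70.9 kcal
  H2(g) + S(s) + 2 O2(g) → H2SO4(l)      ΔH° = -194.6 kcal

ΔH° = 123.7 kcal

equation 1 as written (SO2(g) already on the product side): -70.9 kcal
equation 2 reversed (reverse to put H2SO4(l) on the reactant side): +194.6 kcal
Since enthalpy is a state function, ΔH° = (1)·(-70.9) + (-1)·(-194.6) = 123.7 kcal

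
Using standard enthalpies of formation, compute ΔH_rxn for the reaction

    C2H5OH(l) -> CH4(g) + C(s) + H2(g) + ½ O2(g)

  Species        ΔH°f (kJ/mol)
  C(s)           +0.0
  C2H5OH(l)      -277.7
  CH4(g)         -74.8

ΔH_rxn = 202.9 kJ/mol

Products: 1·(-74.8) + 1·(+0.0) + 1·(+0.0) + 1/2·(+0.0) = -74.8
Reactants: 1·(-277.7) = -277.7
ΔH_rxn = (-74.8) − (-277.7) = 202.9 kJ/mol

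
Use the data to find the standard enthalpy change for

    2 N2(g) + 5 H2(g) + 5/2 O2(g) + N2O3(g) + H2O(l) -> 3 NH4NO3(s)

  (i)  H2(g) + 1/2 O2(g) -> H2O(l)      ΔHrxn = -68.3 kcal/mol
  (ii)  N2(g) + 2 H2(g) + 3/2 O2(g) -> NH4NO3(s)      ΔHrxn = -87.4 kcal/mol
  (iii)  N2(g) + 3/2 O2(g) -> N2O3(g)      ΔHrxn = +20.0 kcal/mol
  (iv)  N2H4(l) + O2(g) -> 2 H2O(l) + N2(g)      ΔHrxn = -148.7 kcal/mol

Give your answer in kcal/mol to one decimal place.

ΔHrxn = -213.9 kcal/mol

(i) reversed: +68.3 kcal/mol
(ii) × 3 (×3 to match 3 NH4NO3(s) in the target): (3)·(-87.4) = -262.2 kcal/mol
(iii) reversed (reverse to put N2O3(g) on the reactant side): -20.0 kcal/mol
(iv): not needed (N2H4(l) appears nowhere else).
Summing the manipulated equations, ΔHrxn = (+68.3) + (-262.2) + (-20.0) = -213.9 kcal/mol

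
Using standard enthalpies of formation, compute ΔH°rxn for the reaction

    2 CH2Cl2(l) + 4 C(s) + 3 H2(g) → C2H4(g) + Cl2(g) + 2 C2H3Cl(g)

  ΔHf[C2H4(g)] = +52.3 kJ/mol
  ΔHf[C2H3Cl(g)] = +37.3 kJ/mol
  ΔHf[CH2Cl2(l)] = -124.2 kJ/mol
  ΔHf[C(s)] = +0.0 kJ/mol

ΔH°rxn = 375.3 kJ/mol

Products: 1·(+52.3) + 1·(+0.0) + 2·(+37.3) = +126.9
Reactants: 2·(-124.2) + 4·(+0.0) + 3·(+0.0) = -248.4
ΔH°rxn = (+126.9) − (-248.4) = 375.3 kJ/mol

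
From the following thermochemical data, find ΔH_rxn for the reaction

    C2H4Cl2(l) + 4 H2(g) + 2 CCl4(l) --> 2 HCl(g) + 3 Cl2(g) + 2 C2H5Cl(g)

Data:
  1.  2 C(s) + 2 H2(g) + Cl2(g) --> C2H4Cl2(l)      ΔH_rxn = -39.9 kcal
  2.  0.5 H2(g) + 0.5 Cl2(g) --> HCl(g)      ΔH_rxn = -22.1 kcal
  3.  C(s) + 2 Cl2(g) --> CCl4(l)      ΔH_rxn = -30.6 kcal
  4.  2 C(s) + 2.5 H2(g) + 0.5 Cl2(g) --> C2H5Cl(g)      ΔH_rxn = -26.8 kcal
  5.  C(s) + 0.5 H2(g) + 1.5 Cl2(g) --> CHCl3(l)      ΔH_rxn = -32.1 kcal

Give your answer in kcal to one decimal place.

eq. 1 reversed (C2H4Cl2(l) must end up as a reactant): +39.9 kcal
eq. 2 × 2 (×2 to match 2 HCl(g) in the target): (2)·(-22.1) = -44.2 kcal
eq. 3 reversed and × 2 (CCl4(l) must end up as a reactant; scale by 2 for the 2 CCl4(l)): (-2)·(-30.6) = +61.2 kcal
eq. 4 × 2 (scale by 2 for the 2 C2H5Cl(g)): (2)·(-26.8) = -53.6 kcal
eq. 5: not needed (CHCl3(l) appears nowhere else).
Combining the equations, ΔH_rxn = (-1)·(-39.9) + (2)·(-22.1) + (-2)·(-30.6) + (2)·(-26.8) = 3.3 kcal

ΔH_rxn = 3.3 kcal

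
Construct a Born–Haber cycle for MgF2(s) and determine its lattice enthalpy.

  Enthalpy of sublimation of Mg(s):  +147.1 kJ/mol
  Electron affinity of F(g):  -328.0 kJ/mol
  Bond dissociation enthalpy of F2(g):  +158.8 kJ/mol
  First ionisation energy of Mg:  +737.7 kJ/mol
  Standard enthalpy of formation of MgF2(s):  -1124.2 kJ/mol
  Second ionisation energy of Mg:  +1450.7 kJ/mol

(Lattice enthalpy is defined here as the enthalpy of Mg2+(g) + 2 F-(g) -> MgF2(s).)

ΔHf° = 1·ΔHsub + 1·(ΣIE) + 1·D(F2) + 2·EA + U
-1124.2 = 1·(+147.1) + 1·(+2188.4) + 1·(+158.8) + 2·(-328.0) + U
U = -1124.2 − (+1838.3) = -2962.5 kJ/mol

U = -2962.5 kJ/mol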